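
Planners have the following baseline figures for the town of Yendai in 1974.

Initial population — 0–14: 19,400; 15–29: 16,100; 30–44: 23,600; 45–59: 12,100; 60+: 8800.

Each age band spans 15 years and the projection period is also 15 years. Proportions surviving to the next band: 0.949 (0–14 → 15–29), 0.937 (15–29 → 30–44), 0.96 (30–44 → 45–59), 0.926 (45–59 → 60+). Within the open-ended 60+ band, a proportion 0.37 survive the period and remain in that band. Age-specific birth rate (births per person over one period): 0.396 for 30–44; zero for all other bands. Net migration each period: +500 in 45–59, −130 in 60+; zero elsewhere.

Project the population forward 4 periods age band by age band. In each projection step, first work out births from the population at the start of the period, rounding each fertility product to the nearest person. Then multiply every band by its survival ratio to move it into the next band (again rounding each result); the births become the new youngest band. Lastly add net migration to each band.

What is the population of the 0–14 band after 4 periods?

3291

After projecting period 1:
Births: 23600 * 0.396 = 9346
15–29: 19400 * 0.949 = 18411
30–44: 16100 * 0.937 = 15086
45–59: 23600 * 0.96 = 22656
60+: 12100 * 0.926 + 8800 * 0.37 = 11205 + 3256 = 14461
Net migration: 45–59 + 500 → 23156; 60+ − 130 → 14331
Population now: 0–14=9346, 15–29=18411, 30–44=15086, 45–59=23156, 60+=14331
After projecting period 2:
Births: 15086 * 0.396 = 5974
15–29: 9346 * 0.949 = 8869
30–44: 18411 * 0.937 = 17251
45–59: 15086 * 0.96 = 14483
60+: 23156 * 0.926 + 14331 * 0.37 = 21442 + 5302 = 26744
Net migration: 45–59 + 500 → 14983; 60+ − 130 → 26614
Population now: 0–14=5974, 15–29=8869, 30–44=17251, 45–59=14983, 60+=26614
After projecting period 3:
Births: 17251 * 0.396 = 6831
15–29: 5974 * 0.949 = 5669
30–44: 8869 * 0.937 = 8310
45–59: 17251 * 0.96 = 16561
60+: 14983 * 0.926 + 26614 * 0.37 = 13874 + 9847 = 23721
Net migration: 45–59 + 500 → 17061; 60+ − 130 → 23591
Population now: 0–14=6831, 15–29=5669, 30–44=8310, 45–59=17061, 60+=23591
After projecting period 4:
Births: 8310 * 0.396 = 3291
15–29: 6831 * 0.949 = 6483
30–44: 5669 * 0.937 = 5312
45–59: 8310 * 0.96 = 7978
60+: 17061 * 0.926 + 23591 * 0.37 = 15798 + 8729 = 24527
Net migration: 45–59 + 500 → 8478; 60+ − 130 → 24397
Population now: 0–14=3291, 15–29=6483, 30–44=5312, 45–59=8478, 60+=24397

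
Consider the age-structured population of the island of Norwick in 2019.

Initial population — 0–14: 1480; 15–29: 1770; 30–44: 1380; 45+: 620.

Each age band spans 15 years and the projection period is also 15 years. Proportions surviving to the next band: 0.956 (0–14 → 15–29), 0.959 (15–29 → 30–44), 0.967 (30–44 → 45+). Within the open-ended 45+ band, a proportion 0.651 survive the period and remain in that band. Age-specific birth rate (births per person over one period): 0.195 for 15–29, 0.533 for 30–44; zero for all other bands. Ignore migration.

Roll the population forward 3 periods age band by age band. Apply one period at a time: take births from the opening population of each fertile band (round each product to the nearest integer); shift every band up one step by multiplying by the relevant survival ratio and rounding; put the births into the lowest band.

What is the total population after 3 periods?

Numbering the bands 1..4 from youngest to oldest:
After projecting period 1:
Births: 1770 × 0.195 = 345 ; 1380 × 0.533 = 736 — total 1081
Band 2: 1480 × 0.956 = 1415
Band 3: 1770 × 0.959 = 1697
Band 4: 1380 × 0.967 + 620 × 0.651 = 1334 + 404 = 1738
End of period: [1081, 1415, 1697, 1738]
After projecting period 2:
Births: 1415 × 0.195 = 276 ; 1697 × 0.533 = 905 — total 1181
Band 2: 1081 × 0.956 = 1033
Band 3: 1415 × 0.959 = 1357
Band 4: 1697 × 0.967 + 1738 × 0.651 = 1641 + 1131 = 2772
End of period: [1181, 1033, 1357, 2772]
After projecting period 3:
Births: 1033 × 0.195 = 201 ; 1357 × 0.533 = 723 — total 924
Band 2: 1181 × 0.956 = 1129
Band 3: 1033 × 0.959 = 991
Band 4: 1357 × 0.967 + 2772 × 0.651 = 1312 + 1805 = 3117
End of period: [924, 1129, 991, 3117]
Total after period 3: 924 + 1129 + 991 + 3117 = 6161

6161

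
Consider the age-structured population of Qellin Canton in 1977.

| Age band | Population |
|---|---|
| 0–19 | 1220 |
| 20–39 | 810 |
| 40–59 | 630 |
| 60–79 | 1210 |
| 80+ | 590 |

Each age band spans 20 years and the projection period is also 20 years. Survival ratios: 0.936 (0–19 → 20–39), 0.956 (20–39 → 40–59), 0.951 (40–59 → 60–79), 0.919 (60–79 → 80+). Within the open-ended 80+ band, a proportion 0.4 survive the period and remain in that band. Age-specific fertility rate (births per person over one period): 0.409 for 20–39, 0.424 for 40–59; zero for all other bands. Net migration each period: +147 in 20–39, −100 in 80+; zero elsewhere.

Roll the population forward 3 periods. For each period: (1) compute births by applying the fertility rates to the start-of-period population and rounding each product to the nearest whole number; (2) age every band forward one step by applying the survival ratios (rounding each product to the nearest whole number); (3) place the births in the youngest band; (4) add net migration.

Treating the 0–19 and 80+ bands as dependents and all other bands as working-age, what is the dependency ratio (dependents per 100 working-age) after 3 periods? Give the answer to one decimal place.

63.2

Period 1:
Births: 810 × 0.409 = 331  |  630 × 0.424 = 267 — total 598
20–39: 1220 × 0.936 = 1142
40–59: 810 × 0.956 = 774
60–79: 630 × 0.951 = 599
80+: 1210 × 0.919 + 590 × 0.4 = 1112 + 236 = 1348
Net migration: 20–39 + 147 → 1289; 80+ − 100 → 1248
→ [598, 1289, 774, 599, 1248]
Period 2:
Births: 1289 × 0.409 = 527  |  774 × 0.424 = 328 — total 855
20–39: 598 × 0.936 = 560
40–59: 1289 × 0.956 = 1232
60–79: 774 × 0.951 = 736
80+: 599 × 0.919 + 1248 × 0.4 = 550 + 499 = 1049
Net migration: 20–39 + 147 → 707; 80+ − 100 → 949
→ [855, 707, 1232, 736, 949]
Period 3:
Births: 707 × 0.409 = 289  |  1232 × 0.424 = 522 — total 811
20–39: 855 × 0.936 = 800
40–59: 707 × 0.956 = 676
60–79: 1232 × 0.951 = 1172
80+: 736 × 0.919 + 949 × 0.4 = 676 + 380 = 1056
Net migration: 20–39 + 147 → 947; 80+ − 100 → 956
→ [811, 947, 676, 1172, 956]
Dependents (band 0–19 + band 80+) = 811 + 956 = 1767; working-age = 2795; ratio = 1767/2795 × 100 = 63.2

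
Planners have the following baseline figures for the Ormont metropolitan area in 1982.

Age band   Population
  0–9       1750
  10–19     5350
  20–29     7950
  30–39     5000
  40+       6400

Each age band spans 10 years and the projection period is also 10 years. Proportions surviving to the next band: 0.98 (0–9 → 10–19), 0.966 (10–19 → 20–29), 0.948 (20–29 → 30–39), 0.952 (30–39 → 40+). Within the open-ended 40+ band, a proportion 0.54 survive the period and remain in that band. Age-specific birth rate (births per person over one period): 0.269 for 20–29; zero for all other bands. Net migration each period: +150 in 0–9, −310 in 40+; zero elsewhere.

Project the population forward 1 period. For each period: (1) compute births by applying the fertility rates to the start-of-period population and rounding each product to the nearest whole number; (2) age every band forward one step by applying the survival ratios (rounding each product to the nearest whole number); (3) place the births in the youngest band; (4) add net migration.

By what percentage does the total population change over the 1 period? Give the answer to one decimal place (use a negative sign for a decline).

-6.9

[period 1]
Births: 7950 × 0.269 = 2139
10–19: 1750 × 0.98 = 1715
20–29: 5350 × 0.966 = 5168
30–39: 7950 × 0.948 = 7537
40+: 5000 × 0.952 + 6400 × 0.54 = 4760 + 3456 = 8216
Net migration: 0–9 + 150 → 2289; 40+ − 310 → 7906
Population now: 0–9=2289, 10–19=1715, 20–29=5168, 30–39=7537, 40+=7906
Total: 26450 → 24615; change = -1835; percentage change = -6.9%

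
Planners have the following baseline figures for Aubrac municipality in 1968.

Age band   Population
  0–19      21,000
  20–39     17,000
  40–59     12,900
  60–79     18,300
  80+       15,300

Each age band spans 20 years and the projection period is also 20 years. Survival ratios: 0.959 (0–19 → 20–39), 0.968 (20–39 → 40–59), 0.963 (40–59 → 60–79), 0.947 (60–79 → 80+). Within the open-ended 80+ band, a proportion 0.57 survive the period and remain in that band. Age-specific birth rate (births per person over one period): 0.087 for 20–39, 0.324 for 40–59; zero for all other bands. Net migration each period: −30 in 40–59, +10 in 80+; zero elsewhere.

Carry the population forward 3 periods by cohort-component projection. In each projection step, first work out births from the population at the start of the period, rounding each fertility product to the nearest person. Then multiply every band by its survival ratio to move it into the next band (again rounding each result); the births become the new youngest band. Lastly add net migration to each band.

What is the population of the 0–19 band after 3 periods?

Let group 1 be 0–19 through group 5 = 80+.
Period 1:
Births: 17000 * 0.087 = 1479, 12900 * 0.324 = 4180 — total 5659
Group 2: 21000 * 0.959 = 20139
Group 3: 17000 * 0.968 = 16456
Group 4: 12900 * 0.963 = 12423
Group 5: 18300 * 0.947 + 15300 * 0.57 = 17330 + 8721 = 26051
Net migration: Group 3 − 30 → 16426; Group 5 + 10 → 26061
→ [5659, 20139, 16426, 12423, 26061]
Period 2:
Births: 20139 * 0.087 = 1752, 16426 * 0.324 = 5322 — total 7074
Group 2: 5659 * 0.959 = 5427
Group 3: 20139 * 0.968 = 19495
Group 4: 16426 * 0.963 = 15818
Group 5: 12423 * 0.947 + 26061 * 0.57 = 11765 + 14855 = 26620
Net migration: Group 3 − 30 → 19465; Group 5 + 10 → 26630
→ [7074, 5427, 19465, 15818, 26630]
Period 3:
Births: 5427 * 0.087 = 472, 19465 * 0.324 = 6307 — total 6779
Group 2: 7074 * 0.959 = 6784
Group 3: 5427 * 0.968 = 5253
Group 4: 19465 * 0.963 = 18745
Group 5: 15818 * 0.947 + 26630 * 0.57 = 14980 + 15179 = 30159
Net migration: Group 3 − 30 → 5223; Group 5 + 10 → 30169
→ [6779, 6784, 5223, 18745, 30169]

6779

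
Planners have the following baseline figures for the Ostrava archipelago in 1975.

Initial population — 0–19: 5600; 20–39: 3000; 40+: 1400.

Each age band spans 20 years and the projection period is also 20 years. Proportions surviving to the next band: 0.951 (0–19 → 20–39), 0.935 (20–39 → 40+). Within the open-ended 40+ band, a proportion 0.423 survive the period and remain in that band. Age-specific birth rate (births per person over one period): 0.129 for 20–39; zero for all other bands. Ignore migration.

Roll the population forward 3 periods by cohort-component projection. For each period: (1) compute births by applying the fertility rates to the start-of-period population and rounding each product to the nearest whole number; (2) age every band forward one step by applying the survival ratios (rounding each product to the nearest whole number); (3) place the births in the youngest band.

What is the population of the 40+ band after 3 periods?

3058

Period 1.
Births: 3000 × 0.129 = 387
20–39: 5600 × 0.951 = 5326
40+: 3000 × 0.935 + 1400 × 0.423 = 2805 + 592 = 3397
Giving 387 / 5326 / 3397.
Period 2.
Births: 5326 × 0.129 = 687
20–39: 387 × 0.951 = 368
40+: 5326 × 0.935 + 3397 × 0.423 = 4980 + 1437 = 6417
Giving 687 / 368 / 6417.
Period 3.
Births: 368 × 0.129 = 47
20–39: 687 × 0.951 = 653
40+: 368 × 0.935 + 6417 × 0.423 = 344 + 2714 = 3058
Giving 47 / 653 / 3058.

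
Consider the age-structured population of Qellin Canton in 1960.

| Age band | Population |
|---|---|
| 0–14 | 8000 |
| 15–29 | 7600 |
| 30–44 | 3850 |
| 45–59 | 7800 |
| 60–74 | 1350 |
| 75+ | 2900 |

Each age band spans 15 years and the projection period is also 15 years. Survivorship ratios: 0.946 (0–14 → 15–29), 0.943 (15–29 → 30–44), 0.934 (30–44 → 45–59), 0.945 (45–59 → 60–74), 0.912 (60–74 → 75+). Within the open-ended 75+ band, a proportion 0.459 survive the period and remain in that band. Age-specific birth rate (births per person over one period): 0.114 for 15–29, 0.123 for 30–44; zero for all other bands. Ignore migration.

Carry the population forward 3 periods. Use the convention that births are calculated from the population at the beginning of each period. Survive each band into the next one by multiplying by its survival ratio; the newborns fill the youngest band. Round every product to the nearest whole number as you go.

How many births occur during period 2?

[period 1]
Births: 7600 × 0.114 = 866  |  3850 × 0.123 = 474 ⇒ total 1340
15–29: 8000 × 0.946 = 7568
30–44: 7600 × 0.943 = 7167
45–59: 3850 × 0.934 = 3596
60–74: 7800 × 0.945 = 7371
75+: 1350 × 0.912 + 2900 × 0.459 = 1231 + 1331 = 2562
Giving 1340 / 7568 / 7167 / 3596 / 7371 / 2562.
[period 2]
Births: 7568 × 0.114 = 863  |  7167 × 0.123 = 882 ⇒ total 1745
15–29: 1340 × 0.946 = 1268
30–44: 7568 × 0.943 = 7137
45–59: 7167 × 0.934 = 6694
60–74: 3596 × 0.945 = 3398
75+: 7371 × 0.912 + 2562 × 0.459 = 6722 + 1176 = 7898
Giving 1745 / 1268 / 7137 / 6694 / 3398 / 7898.

1745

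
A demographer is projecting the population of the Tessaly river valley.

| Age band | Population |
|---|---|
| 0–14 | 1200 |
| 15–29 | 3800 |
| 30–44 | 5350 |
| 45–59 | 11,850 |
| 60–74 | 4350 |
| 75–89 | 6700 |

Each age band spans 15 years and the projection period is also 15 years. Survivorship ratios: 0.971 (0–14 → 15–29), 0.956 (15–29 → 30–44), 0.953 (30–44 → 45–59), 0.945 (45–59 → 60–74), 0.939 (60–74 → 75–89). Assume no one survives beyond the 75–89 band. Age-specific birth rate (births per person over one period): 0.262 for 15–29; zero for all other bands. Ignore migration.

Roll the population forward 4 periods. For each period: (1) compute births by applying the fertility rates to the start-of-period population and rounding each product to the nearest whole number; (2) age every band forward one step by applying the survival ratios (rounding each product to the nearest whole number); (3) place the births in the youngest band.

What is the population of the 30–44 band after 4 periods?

[period 1]
Births: 3800 * 0.262 = 996
15–29: 1200 * 0.971 = 1165
30–44: 3800 * 0.956 = 3633
45–59: 5350 * 0.953 = 5099
60–74: 11850 * 0.945 = 11198
75–89: 4350 * 0.939 = 4085
Population now: 0–14=996, 15–29=1165, 30–44=3633, 45–59=5099, 60–74=11198, 75–89=4085
[period 2]
Births: 1165 * 0.262 = 305
15–29: 996 * 0.971 = 967
30–44: 1165 * 0.956 = 1114
45–59: 3633 * 0.953 = 3462
60–74: 5099 * 0.945 = 4819
75–89: 11198 * 0.939 = 10515
Population now: 0–14=305, 15–29=967, 30–44=1114, 45–59=3462, 60–74=4819, 75–89=10515
[period 3]
Births: 967 * 0.262 = 253
15–29: 305 * 0.971 = 296
30–44: 967 * 0.956 = 924
45–59: 1114 * 0.953 = 1062
60–74: 3462 * 0.945 = 3272
75–89: 4819 * 0.939 = 4525
Population now: 0–14=253, 15–29=296, 30–44=924, 45–59=1062, 60–74=3272, 75–89=4525
[period 4]
Births: 296 * 0.262 = 78
15–29: 253 * 0.971 = 246
30–44: 296 * 0.956 = 283
45–59: 924 * 0.953 = 881
60–74: 1062 * 0.945 = 1004
75–89: 3272 * 0.939 = 3072
Population now: 0–14=78, 15–29=246, 30–44=283, 45–59=881, 60–74=1004, 75–89=3072

283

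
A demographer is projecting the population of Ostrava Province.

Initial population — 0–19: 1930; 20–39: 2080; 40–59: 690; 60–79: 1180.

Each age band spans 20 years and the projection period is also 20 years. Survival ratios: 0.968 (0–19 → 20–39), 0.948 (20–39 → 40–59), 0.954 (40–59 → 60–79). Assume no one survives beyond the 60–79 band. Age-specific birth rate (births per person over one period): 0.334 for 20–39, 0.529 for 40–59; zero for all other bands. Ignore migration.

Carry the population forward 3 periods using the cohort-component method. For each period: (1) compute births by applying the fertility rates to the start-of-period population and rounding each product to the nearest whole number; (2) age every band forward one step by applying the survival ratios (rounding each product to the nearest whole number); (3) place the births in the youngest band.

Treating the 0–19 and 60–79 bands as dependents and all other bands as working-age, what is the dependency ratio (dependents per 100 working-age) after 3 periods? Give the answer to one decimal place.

Let group 1 be 0–19 through group 4 = 60–79.
After projecting period 1:
Births: 2080 * 0.334 = 695, 690 * 0.529 = 365 → total 1060
Group 2: 1930 * 0.968 = 1868
Group 3: 2080 * 0.948 = 1972
Group 4: 690 * 0.954 = 658
End of period: [1060, 1868, 1972, 658]
After projecting period 2:
Births: 1868 * 0.334 = 624, 1972 * 0.529 = 1043 → total 1667
Group 2: 1060 * 0.968 = 1026
Group 3: 1868 * 0.948 = 1771
Group 4: 1972 * 0.954 = 1881
End of period: [1667, 1026, 1771, 1881]
After projecting period 3:
Births: 1026 * 0.334 = 343, 1771 * 0.529 = 937 → total 1280
Group 2: 1667 * 0.968 = 1614
Group 3: 1026 * 0.948 = 973
Group 4: 1771 * 0.954 = 1690
End of period: [1280, 1614, 973, 1690]
Dependents (band 0–19 + band 60–79) = 1280 + 1690 = 2970; working-age = 2587; ratio = 2970/2587 × 100 = 114.8

114.8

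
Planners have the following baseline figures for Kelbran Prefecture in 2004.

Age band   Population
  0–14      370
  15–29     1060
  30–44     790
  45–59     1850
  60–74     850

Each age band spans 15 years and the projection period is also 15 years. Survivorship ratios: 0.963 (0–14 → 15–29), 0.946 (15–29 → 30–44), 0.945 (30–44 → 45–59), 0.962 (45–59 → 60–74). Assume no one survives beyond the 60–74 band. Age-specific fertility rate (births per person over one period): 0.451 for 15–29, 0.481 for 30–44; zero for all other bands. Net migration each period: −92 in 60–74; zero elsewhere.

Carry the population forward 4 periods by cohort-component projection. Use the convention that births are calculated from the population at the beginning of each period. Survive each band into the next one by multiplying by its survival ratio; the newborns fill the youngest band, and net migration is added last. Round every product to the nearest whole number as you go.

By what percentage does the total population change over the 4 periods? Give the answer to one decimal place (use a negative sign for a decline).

(Bands numbered youngest = 1 to oldest = 5.)
Period 1:
Births: 1060 × 0.451 = 478, 790 × 0.481 = 380 — total 858
Band 2: 370 × 0.963 = 356
Band 3: 1060 × 0.946 = 1003
Band 4: 790 × 0.945 = 747
Band 5: 1850 × 0.962 = 1780
Net migration: Band 5 − 92 → 1688
Population now: 0–14=858, 15–29=356, 30–44=1003, 45–59=747, 60–74=1688
Period 2:
Births: 356 × 0.451 = 161, 1003 × 0.481 = 482 — total 643
Band 2: 858 × 0.963 = 826
Band 3: 356 × 0.946 = 337
Band 4: 1003 × 0.945 = 948
Band 5: 747 × 0.962 = 719
Net migration: Band 5 − 92 → 627
Population now: 0–14=643, 15–29=826, 30–44=337, 45–59=948, 60–74=627
Period 3:
Births: 826 × 0.451 = 373, 337 × 0.481 = 162 — total 535
Band 2: 643 × 0.963 = 619
Band 3: 826 × 0.946 = 781
Band 4: 337 × 0.945 = 318
Band 5: 948 × 0.962 = 912
Net migration: Band 5 − 92 → 820
Population now: 0–14=535, 15–29=619, 30–44=781, 45–59=318, 60–74=820
Period 4:
Births: 619 × 0.451 = 279, 781 × 0.481 = 376 — total 655
Band 2: 535 × 0.963 = 515
Band 3: 619 × 0.946 = 586
Band 4: 781 × 0.945 = 738
Band 5: 318 × 0.962 = 306
Net migration: Band 5 − 92 → 214
Population now: 0–14=655, 15–29=515, 30–44=586, 45–59=738, 60–74=214
Total: 4920 → 2708; change = -2212; percentage change = -45.0%

-45.0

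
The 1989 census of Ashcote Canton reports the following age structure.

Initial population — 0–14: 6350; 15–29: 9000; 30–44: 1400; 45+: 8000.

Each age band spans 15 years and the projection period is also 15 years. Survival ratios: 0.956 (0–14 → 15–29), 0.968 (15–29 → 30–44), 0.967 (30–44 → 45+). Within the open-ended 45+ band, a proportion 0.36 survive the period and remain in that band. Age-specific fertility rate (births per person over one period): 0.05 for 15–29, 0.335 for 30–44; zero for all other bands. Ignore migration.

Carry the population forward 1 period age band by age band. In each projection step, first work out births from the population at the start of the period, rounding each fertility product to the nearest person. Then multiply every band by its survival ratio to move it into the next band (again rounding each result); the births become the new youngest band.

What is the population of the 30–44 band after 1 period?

8712

Numbering the bands 1..4 from youngest to oldest:
— Period 1 —
Births: 9000 * 0.05 = 450  |  1400 * 0.335 = 469 — total 919
Band 2: 6350 * 0.956 = 6071
Band 3: 9000 * 0.968 = 8712
Band 4: 1400 * 0.967 + 8000 * 0.36 = 1354 + 2880 = 4234
Giving 919 / 6071 / 8712 / 4234.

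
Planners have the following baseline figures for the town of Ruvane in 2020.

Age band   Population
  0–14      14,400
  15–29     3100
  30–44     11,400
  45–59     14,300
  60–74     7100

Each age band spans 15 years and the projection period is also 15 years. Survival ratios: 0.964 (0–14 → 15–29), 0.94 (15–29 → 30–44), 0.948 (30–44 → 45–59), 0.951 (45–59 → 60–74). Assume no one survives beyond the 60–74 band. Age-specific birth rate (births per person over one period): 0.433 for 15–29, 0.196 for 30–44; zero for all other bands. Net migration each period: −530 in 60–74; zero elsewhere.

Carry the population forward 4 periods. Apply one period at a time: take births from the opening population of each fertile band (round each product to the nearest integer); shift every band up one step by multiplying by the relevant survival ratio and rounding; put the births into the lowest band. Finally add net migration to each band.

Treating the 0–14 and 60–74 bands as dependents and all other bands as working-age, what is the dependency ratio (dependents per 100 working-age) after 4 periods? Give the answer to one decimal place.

112.9

(Groups numbered youngest = 1 to oldest = 5.)
Period 1.
Births: 3100 * 0.433 = 1342  |  11400 * 0.196 = 2234 → 3576
Group 2: 14400 * 0.964 = 13882
Group 3: 3100 * 0.94 = 2914
Group 4: 11400 * 0.948 = 10807
Group 5: 14300 * 0.951 = 13599
Net migration: Group 5 − 530 → 13069
End of period: [3576, 13882, 2914, 10807, 13069]
Period 2.
Births: 13882 * 0.433 = 6011  |  2914 * 0.196 = 571 → 6582
Group 2: 3576 * 0.964 = 3447
Group 3: 13882 * 0.94 = 13049
Group 4: 2914 * 0.948 = 2762
Group 5: 10807 * 0.951 = 10277
Net migration: Group 5 − 530 → 9747
End of period: [6582, 3447, 13049, 2762, 9747]
Period 3.
Births: 3447 * 0.433 = 1493  |  13049 * 0.196 = 2558 → 4051
Group 2: 6582 * 0.964 = 6345
Group 3: 3447 * 0.94 = 3240
Group 4: 13049 * 0.948 = 12370
Group 5: 2762 * 0.951 = 2627
Net migration: Group 5 − 530 → 2097
End of period: [4051, 6345, 3240, 12370, 2097]
Period 4.
Births: 6345 * 0.433 = 2747  |  3240 * 0.196 = 635 → 3382
Group 2: 4051 * 0.964 = 3905
Group 3: 6345 * 0.94 = 5964
Group 4: 3240 * 0.948 = 3072
Group 5: 12370 * 0.951 = 11764
Net migration: Group 5 − 530 → 11234
End of period: [3382, 3905, 5964, 3072, 11234]
Dependents (band 0–14 + band 60–74) = 3382 + 11234 = 14616; working-age = 12941; ratio = 14616/12941 × 100 = 112.9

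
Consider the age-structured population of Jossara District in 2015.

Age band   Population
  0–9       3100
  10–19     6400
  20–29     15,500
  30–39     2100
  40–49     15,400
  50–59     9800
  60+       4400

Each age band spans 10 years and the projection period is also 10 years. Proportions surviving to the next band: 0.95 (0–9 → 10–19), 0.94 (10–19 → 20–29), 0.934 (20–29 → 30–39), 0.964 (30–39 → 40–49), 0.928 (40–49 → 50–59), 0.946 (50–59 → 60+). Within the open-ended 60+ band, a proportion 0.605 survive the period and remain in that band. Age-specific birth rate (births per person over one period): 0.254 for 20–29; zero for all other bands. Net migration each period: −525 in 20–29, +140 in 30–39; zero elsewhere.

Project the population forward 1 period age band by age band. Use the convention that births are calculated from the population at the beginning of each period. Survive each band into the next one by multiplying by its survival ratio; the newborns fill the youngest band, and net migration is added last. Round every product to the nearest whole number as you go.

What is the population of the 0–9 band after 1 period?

(Groups numbered youngest = 1 to oldest = 7.)
— Period 1 —
Births: 15500 × 0.254 = 3937
Group 2: 3100 × 0.95 = 2945
Group 3: 6400 × 0.94 = 6016
Group 4: 15500 × 0.934 = 14477
Group 5: 2100 × 0.964 = 2024
Group 6: 15400 × 0.928 = 14291
Group 7: 9800 × 0.946 + 4400 × 0.605 = 9271 + 2662 = 11933
Net migration: Group 3 − 525 → 5491; Group 4 + 140 → 14617
Population now: 0–9=3937, 10–19=2945, 20–29=5491, 30–39=14617, 40–49=2024, 50–59=14291, 60+=11933

3937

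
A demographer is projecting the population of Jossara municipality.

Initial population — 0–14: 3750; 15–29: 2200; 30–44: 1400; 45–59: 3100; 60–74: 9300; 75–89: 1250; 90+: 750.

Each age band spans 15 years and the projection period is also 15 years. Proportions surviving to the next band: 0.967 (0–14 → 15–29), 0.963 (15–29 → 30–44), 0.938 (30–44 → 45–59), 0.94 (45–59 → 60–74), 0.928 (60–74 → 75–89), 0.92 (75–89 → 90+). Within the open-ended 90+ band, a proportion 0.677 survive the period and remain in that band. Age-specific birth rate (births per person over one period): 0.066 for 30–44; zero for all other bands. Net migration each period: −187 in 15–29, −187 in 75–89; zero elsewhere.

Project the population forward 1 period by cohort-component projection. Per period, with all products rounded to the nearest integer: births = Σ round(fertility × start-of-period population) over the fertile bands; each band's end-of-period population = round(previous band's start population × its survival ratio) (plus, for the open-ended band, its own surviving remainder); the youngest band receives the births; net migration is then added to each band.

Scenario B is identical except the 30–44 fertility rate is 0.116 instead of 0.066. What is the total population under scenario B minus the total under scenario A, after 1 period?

70

Period 1:
Births: 1400 × 0.066 = 92
15–29: 3750 × 0.967 = 3626
30–44: 2200 × 0.963 = 2119
45–59: 1400 × 0.938 = 1313
60–74: 3100 × 0.94 = 2914
75–89: 9300 × 0.928 = 8630
90+: 1250 × 0.92 + 750 × 0.677 = 1150 + 508 = 1658
Net migration: 15–29 − 187 → 3439; 75–89 − 187 → 8443
End of period: [92, 3439, 2119, 1313, 2914, 8443, 1658]
Scenario A total after 1 period: 19978
Scenario B projection —
Period 1:
Births: 1400 × 0.116 = 162
15–29: 3750 × 0.967 = 3626
30–44: 2200 × 0.963 = 2119
45–59: 1400 × 0.938 = 1313
60–74: 3100 × 0.94 = 2914
75–89: 9300 × 0.928 = 8630
90+: 1250 × 0.92 + 750 × 0.677 = 1150 + 508 = 1658
Net migration: 15–29 − 187 → 3439; 75–89 − 187 → 8443
End of period: [162, 3439, 2119, 1313, 2914, 8443, 1658]
Scenario B total after 1 period: 20048
Difference B − A = 20048 − 19978 = 70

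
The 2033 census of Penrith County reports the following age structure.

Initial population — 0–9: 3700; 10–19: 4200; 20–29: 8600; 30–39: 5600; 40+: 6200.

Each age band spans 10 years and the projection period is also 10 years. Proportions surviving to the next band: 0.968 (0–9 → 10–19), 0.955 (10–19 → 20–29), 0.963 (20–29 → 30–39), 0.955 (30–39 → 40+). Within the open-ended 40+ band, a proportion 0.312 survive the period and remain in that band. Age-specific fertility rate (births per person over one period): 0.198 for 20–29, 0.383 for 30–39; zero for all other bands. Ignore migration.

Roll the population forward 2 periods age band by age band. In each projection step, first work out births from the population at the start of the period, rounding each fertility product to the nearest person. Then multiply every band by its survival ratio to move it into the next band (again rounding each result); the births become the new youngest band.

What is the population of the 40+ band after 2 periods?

Let group 1 be 0–9 through group 5 = 40+.
Period 1:
Births: 8600 × 0.198 = 1703 ; 5600 × 0.383 = 2145 — total 3848
Group 2: 3700 × 0.968 = 3582
Group 3: 4200 × 0.955 = 4011
Group 4: 8600 × 0.963 = 8282
Group 5: 5600 × 0.955 + 6200 × 0.312 = 5348 + 1934 = 7282
End of period: [3848, 3582, 4011, 8282, 7282]
Period 2:
Births: 4011 × 0.198 = 794 ; 8282 × 0.383 = 3172 — total 3966
Group 2: 3848 × 0.968 = 3725
Group 3: 3582 × 0.955 = 3421
Group 4: 4011 × 0.963 = 3863
Group 5: 8282 × 0.955 + 7282 × 0.312 = 7909 + 2272 = 10181
End of period: [3966, 3725, 3421, 3863, 10181]

10181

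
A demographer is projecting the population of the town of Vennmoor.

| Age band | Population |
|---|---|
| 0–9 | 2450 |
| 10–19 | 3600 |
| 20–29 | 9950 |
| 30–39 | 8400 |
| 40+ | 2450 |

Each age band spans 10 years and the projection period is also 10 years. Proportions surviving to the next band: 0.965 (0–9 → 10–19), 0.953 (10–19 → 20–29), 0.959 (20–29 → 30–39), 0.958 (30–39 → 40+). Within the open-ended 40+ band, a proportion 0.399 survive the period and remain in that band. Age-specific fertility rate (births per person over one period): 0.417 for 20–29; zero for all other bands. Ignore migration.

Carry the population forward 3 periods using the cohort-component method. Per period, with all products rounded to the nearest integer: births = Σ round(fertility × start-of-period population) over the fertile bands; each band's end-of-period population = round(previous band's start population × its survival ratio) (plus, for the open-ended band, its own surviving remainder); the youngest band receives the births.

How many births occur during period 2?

(Groups numbered youngest = 1 to oldest = 5.)
Period 1:
Births: 9950 × 0.417 = 4149
Group 2: 2450 × 0.965 = 2364
Group 3: 3600 × 0.953 = 3431
Group 4: 9950 × 0.959 = 9542
Group 5: 8400 × 0.958 + 2450 × 0.399 = 8047 + 978 = 9025
→ [4149, 2364, 3431, 9542, 9025]
Period 2:
Births: 3431 × 0.417 = 1431
Group 2: 4149 × 0.965 = 4004
Group 3: 2364 × 0.953 = 2253
Group 4: 3431 × 0.959 = 3290
Group 5: 9542 × 0.958 + 9025 × 0.399 = 9141 + 3601 = 12742
→ [1431, 4004, 2253, 3290, 12742]

1431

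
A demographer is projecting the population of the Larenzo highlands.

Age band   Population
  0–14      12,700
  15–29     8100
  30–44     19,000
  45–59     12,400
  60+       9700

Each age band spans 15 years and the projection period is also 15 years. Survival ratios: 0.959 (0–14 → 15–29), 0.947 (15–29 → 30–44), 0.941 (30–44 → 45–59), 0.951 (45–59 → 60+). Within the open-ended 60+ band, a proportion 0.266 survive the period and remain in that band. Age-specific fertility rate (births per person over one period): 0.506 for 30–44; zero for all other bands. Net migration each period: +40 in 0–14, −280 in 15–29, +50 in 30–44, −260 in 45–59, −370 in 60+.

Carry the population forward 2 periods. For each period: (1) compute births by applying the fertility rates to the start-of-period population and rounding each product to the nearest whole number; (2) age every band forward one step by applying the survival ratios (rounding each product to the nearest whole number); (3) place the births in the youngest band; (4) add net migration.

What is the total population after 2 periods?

Period 1.
Births: 19000 × 0.506 = 9614
15–29: 12700 × 0.959 = 12179
30–44: 8100 × 0.947 = 7671
45–59: 19000 × 0.941 = 17879
60+: 12400 × 0.951 + 9700 × 0.266 = 11792 + 2580 = 14372
Net migration: 0–14 + 40 → 9654; 15–29 − 280 → 11899; 30–44 + 50 → 7721; 45–59 − 260 → 17619; 60+ − 370 → 14002
End of period: [9654, 11899, 7721, 17619, 14002]
Period 2.
Births: 7721 × 0.506 = 3907
15–29: 9654 × 0.959 = 9258
30–44: 11899 × 0.947 = 11268
45–59: 7721 × 0.941 = 7265
60+: 17619 × 0.951 + 14002 × 0.266 = 16756 + 3725 = 20481
Net migration: 0–14 + 40 → 3947; 15–29 − 280 → 8978; 30–44 + 50 → 11318; 45–59 − 260 → 7005; 60+ − 370 → 20111
End of period: [3947, 8978, 11318, 7005, 20111]
Total after period 2: 3947 + 8978 + 11318 + 7005 + 20111 = 51359

51359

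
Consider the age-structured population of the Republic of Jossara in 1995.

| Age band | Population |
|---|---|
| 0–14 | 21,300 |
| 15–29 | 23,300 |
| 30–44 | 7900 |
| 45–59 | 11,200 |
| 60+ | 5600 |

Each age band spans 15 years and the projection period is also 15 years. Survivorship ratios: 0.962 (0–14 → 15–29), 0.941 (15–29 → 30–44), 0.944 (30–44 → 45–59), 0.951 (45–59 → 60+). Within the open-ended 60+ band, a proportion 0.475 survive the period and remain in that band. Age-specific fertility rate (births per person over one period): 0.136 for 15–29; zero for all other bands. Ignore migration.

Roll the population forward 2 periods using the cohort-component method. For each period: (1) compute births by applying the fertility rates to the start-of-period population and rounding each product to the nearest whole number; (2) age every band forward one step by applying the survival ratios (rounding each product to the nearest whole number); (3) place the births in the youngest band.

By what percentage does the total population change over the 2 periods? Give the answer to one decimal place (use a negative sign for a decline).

Period 1.
Births: 23300 * 0.136 = 3169
15–29: 21300 * 0.962 = 20491
30–44: 23300 * 0.941 = 21925
45–59: 7900 * 0.944 = 7458
60+: 11200 * 0.951 + 5600 * 0.475 = 10651 + 2660 = 13311
Giving 3169 / 20491 / 21925 / 7458 / 13311.
Period 2.
Births: 20491 * 0.136 = 2787
15–29: 3169 * 0.962 = 3049
30–44: 20491 * 0.941 = 19282
45–59: 21925 * 0.944 = 20697
60+: 7458 * 0.951 + 13311 * 0.475 = 7093 + 6323 = 13416
Giving 2787 / 3049 / 19282 / 20697 / 13416.
Total: 69300 → 59231; change = -10069; percentage change = -14.5%

-14.5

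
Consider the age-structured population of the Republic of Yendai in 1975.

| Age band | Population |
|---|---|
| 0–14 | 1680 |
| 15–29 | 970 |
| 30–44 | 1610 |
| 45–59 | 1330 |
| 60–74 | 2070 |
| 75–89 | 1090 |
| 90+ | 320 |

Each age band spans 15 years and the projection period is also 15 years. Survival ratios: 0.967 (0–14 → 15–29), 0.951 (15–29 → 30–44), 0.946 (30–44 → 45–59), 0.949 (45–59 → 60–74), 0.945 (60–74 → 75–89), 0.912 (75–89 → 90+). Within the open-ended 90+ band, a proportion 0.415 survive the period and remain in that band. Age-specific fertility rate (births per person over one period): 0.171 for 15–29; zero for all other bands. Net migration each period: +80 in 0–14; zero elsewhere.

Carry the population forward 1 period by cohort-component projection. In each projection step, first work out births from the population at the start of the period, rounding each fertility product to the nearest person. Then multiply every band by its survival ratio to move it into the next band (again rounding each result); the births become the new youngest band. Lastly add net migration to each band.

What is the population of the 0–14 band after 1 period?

246

After projecting period 1:
Births: 970 × 0.171 = 166
15–29: 1680 × 0.967 = 1625
30–44: 970 × 0.951 = 922
45–59: 1610 × 0.946 = 1523
60–74: 1330 × 0.949 = 1262
75–89: 2070 × 0.945 = 1956
90+: 1090 × 0.912 + 320 × 0.415 = 994 + 133 = 1127
Net migration: 0–14 + 80 → 246
Giving 246 / 1625 / 922 / 1523 / 1262 / 1956 / 1127.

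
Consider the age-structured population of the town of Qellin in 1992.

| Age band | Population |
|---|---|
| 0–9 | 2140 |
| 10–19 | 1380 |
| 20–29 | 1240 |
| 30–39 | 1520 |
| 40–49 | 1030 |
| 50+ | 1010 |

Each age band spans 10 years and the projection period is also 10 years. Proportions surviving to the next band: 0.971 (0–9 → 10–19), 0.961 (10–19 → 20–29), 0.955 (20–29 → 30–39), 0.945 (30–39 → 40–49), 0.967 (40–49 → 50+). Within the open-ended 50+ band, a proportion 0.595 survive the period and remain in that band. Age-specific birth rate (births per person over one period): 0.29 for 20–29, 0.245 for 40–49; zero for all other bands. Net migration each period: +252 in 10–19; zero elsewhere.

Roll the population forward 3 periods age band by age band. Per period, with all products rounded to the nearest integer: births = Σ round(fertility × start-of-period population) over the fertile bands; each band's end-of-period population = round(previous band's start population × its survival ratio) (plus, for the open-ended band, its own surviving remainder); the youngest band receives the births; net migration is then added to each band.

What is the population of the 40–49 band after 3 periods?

Call the bands 1 to 6, youngest first.
After projecting period 1:
Births: 1240 * 0.29 = 360 ; 1030 * 0.245 = 252 → total 612
Band 2: 2140 * 0.971 = 2078
Band 3: 1380 * 0.961 = 1326
Band 4: 1240 * 0.955 = 1184
Band 5: 1520 * 0.945 = 1436
Band 6: 1030 * 0.967 + 1010 * 0.595 = 996 + 601 = 1597
Net migration: Band 2 + 252 → 2330
Population now: 0–9=612, 10–19=2330, 20–29=1326, 30–39=1184, 40–49=1436, 50+=1597
After projecting period 2:
Births: 1326 * 0.29 = 385 ; 1436 * 0.245 = 352 → total 737
Band 2: 612 * 0.971 = 594
Band 3: 2330 * 0.961 = 2239
Band 4: 1326 * 0.955 = 1266
Band 5: 1184 * 0.945 = 1119
Band 6: 1436 * 0.967 + 1597 * 0.595 = 1389 + 950 = 2339
Net migration: Band 2 + 252 → 846
Population now: 0–9=737, 10–19=846, 20–29=2239, 30–39=1266, 40–49=1119, 50+=2339
After projecting period 3:
Births: 2239 * 0.29 = 649 ; 1119 * 0.245 = 274 → total 923
Band 2: 737 * 0.971 = 716
Band 3: 846 * 0.961 = 813
Band 4: 2239 * 0.955 = 2138
Band 5: 1266 * 0.945 = 1196
Band 6: 1119 * 0.967 + 2339 * 0.595 = 1082 + 1392 = 2474
Net migration: Band 2 + 252 → 968
Population now: 0–9=923, 10–19=968, 20–29=813, 30–39=2138, 40–49=1196, 50+=2474

1196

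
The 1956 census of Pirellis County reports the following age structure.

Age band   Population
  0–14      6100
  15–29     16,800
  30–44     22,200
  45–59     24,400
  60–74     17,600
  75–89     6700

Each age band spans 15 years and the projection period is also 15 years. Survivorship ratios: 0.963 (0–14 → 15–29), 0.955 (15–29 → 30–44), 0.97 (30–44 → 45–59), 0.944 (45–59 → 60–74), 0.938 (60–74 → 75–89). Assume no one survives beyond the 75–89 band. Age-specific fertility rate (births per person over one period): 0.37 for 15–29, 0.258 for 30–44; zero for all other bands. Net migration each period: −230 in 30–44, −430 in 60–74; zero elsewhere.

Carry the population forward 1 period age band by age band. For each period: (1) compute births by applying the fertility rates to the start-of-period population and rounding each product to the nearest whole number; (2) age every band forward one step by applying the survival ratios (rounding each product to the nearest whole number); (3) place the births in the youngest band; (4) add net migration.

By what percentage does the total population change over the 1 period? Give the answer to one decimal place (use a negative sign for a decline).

0.5

— Period 1 —
Births: 16800 × 0.37 = 6216, 22200 × 0.258 = 5728 → total 11944
15–29: 6100 × 0.963 = 5874
30–44: 16800 × 0.955 = 16044
45–59: 22200 × 0.97 = 21534
60–74: 24400 × 0.944 = 23034
75–89: 17600 × 0.938 = 16509
Net migration: 30–44 − 230 → 15814; 60–74 − 430 → 22604
→ [11944, 5874, 15814, 21534, 22604, 16509]
Total: 93800 → 94279; change = 479; percentage change = 0.5%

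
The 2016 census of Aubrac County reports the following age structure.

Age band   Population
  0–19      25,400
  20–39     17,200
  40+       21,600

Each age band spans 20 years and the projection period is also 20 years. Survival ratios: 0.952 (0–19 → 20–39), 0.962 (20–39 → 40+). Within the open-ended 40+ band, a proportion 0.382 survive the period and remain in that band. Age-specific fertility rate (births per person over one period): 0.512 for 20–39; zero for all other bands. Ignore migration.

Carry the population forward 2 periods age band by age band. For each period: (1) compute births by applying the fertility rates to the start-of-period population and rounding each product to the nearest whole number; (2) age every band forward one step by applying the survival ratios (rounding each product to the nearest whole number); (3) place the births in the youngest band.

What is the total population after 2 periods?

53498

Period 1.
Births: 17200 × 0.512 = 8806
20–39: 25400 × 0.952 = 24181
40+: 17200 × 0.962 + 21600 × 0.382 = 16546 + 8251 = 24797
Population now: 0–19=8806, 20–39=24181, 40+=24797
Period 2.
Births: 24181 × 0.512 = 12381
20–39: 8806 × 0.952 = 8383
40+: 24181 × 0.962 + 24797 × 0.382 = 23262 + 9472 = 32734
Population now: 0–19=12381, 20–39=8383, 40+=32734
Total after period 2: 12381 + 8383 + 32734 = 53498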